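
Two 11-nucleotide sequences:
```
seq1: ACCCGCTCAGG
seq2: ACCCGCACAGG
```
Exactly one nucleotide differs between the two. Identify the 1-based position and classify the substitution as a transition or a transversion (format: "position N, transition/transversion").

The sequences differ only at position 7: T→A (pyrimidine→purine), a transversion.

position 7, transversion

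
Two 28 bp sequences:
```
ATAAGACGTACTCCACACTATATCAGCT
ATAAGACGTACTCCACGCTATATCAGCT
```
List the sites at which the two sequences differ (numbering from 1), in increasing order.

Scanning 1-based: 17: A/G.

17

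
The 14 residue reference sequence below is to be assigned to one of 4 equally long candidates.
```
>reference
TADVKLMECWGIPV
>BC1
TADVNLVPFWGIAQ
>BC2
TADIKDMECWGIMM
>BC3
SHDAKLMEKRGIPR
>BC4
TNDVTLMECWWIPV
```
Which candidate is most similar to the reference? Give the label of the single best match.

BC4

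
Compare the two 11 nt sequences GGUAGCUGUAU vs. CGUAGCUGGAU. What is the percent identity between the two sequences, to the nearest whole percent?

2 positions differ (1, 9), so 9 of 11 match: 9/11 = 81.82%.

82%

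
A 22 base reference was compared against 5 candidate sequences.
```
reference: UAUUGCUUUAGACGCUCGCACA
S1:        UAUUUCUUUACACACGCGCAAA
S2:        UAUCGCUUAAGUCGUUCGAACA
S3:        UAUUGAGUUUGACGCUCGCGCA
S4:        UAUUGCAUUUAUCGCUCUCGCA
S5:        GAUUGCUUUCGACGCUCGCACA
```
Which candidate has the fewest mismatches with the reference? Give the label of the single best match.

S1 differs at 5 bases; S2 differs at 5 bases; S3 differs at 4 bases; S4 differs at 6 bases; S5 differs at 2 bases. The closest is S5.

S5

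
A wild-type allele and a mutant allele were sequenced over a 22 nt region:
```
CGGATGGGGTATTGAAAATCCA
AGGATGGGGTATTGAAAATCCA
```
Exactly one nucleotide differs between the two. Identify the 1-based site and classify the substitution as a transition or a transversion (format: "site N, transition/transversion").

site 1, transversion

The sequences differ only at site 1: C→A (pyrimidine→purine), a transversion.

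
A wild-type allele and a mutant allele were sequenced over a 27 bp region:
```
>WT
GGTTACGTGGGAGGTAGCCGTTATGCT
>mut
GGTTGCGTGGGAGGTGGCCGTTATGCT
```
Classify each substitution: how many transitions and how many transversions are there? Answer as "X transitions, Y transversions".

2 transitions, 0 transversions

Transitions (purine↔purine or pyrimidine↔pyrimidine): 5 A→G, 16 A→G.
Transversions (purine↔pyrimidine): none.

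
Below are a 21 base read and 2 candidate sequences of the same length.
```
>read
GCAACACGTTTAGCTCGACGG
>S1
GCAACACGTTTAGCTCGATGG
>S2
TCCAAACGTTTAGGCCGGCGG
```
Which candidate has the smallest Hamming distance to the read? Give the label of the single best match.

Hamming distances to read — S1: 1; S2: 6.
Smallest is S1 with 1 mismatch.

S1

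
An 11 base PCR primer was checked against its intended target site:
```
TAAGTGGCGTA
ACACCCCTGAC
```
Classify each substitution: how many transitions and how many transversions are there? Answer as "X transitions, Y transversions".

2 transitions, 7 transversions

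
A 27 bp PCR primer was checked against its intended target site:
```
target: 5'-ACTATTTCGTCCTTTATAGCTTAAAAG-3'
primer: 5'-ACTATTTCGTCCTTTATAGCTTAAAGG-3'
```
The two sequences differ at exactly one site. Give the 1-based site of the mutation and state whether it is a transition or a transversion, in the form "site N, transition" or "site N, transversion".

site 26, transition

The sequences differ only at site 26: A→G (purine→purine), a transition.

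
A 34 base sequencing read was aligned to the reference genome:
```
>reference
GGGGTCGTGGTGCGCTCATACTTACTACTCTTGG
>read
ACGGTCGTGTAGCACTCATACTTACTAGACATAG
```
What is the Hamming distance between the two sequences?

The sequences differ at positions 1, 2, 10, 11, 14, 28, 29, 31, 33 (1-based) — 9 in total.

9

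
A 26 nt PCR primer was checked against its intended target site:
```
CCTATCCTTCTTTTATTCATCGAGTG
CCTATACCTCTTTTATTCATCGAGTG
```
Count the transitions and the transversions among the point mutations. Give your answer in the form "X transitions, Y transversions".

1 transition, 1 transversion

Transitions (purine↔purine or pyrimidine↔pyrimidine): 8 T→C.
Transversions (purine↔pyrimidine): 6 C→A.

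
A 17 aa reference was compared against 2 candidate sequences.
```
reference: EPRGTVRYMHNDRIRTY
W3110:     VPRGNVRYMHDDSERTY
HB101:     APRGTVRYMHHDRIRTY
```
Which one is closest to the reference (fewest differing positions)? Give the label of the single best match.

W3110 differs at 5 positions; HB101 differs at 2 positions. The closest is HB101.

HB101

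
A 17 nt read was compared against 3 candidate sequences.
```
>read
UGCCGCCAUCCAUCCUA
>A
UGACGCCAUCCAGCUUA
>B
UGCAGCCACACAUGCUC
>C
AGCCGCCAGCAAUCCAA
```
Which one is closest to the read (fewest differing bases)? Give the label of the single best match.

A differs at 3 bases; B differs at 5 bases; C differs at 4 bases. The closest is A.

A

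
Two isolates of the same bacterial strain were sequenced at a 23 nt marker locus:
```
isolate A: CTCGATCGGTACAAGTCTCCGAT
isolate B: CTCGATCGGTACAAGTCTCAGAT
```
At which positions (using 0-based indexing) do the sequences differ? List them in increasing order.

Scanning 0-based: 19: C/A.

19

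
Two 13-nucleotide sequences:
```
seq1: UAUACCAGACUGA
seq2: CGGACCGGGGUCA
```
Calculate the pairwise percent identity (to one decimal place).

46.2%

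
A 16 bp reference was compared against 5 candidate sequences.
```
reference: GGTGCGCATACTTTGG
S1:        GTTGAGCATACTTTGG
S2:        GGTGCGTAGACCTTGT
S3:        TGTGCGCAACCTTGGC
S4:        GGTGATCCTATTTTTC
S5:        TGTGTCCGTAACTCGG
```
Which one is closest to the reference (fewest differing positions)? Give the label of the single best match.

Hamming distances to reference — S1: 2; S2: 4; S3: 5; S4: 6; S5: 7.
Smallest is S1 with 2 mismatches.

S1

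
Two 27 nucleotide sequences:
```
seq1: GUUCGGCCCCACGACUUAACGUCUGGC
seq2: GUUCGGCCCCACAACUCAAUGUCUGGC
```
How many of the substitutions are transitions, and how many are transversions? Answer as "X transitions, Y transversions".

3 transitions, 0 transversions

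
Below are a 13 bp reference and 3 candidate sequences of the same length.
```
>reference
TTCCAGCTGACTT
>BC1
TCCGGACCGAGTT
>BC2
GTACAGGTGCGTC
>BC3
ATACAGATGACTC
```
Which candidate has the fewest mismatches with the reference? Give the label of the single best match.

BC3

BC1 differs at 6 positions; BC2 differs at 6 positions; BC3 differs at 4 positions. The closest is BC3.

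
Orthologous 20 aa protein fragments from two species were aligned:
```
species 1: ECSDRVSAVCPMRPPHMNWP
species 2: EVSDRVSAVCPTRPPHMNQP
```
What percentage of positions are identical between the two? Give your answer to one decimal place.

85.0%

Mismatches at positions 2, 12, 19 (1-based): 3 of 20.
Identical positions: 17/20 = 85% → 85.0%.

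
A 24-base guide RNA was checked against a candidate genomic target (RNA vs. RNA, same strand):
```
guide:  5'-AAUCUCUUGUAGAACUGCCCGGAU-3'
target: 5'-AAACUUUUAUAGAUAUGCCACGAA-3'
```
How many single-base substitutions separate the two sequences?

The sequences differ at bases 3, 6, 9, 14, 15, 20, 21, 24 (1-based) — 8 in total.

8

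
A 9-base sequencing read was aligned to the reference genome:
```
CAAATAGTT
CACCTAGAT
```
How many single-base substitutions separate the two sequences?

Comparing position by position, 3 bases differ: 3 (A/C), 4 (A/C), 8 (T/A).

3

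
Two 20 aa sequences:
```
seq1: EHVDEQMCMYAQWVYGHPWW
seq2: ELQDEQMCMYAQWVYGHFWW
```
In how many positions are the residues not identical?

3

Mismatches (1-based): position 2: H→L; position 3: V→Q; position 18: P→F.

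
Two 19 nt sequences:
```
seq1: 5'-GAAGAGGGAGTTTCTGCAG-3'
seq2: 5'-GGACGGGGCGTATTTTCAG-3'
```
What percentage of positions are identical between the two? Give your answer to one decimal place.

63.2%

Mismatches at positions 2, 4, 5, 9, 12, 14, 16 (1-based): 7 of 19.
Identical positions: 12/19 = 63.16% → 63.2%.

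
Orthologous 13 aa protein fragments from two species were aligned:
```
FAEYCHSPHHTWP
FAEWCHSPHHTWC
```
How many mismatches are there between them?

2

Comparing position by position, 2 residues differ: 4 (Y/W), 13 (P/C).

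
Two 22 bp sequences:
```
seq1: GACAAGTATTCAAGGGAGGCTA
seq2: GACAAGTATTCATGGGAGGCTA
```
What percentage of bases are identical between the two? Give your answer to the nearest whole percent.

95%

1 position differs (13), so 21 of 22 match: 21/22 = 95.45%.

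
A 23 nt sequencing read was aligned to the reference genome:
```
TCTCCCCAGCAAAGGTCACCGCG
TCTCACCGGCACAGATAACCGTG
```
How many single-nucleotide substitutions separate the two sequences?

6

Mismatches (1-based): base 5: C→A; base 8: A→G; base 12: A→C; base 15: G→A; base 17: C→A; base 22: C→T.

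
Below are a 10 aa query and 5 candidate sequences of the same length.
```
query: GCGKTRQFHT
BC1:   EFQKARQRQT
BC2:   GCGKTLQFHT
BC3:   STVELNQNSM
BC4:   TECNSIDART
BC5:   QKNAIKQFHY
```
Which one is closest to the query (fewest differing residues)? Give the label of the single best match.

BC2

BC1 differs at 6 residues; BC2 differs at 1 residue; BC3 differs at 9 residues; BC4 differs at 9 residues; BC5 differs at 7 residues. The closest is BC2.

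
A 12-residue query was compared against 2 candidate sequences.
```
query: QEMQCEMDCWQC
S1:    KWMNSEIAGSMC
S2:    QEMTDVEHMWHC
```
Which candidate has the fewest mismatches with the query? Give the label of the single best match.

Hamming distances to query — S1: 9; S2: 7.
Smallest is S2 with 7 mismatches.

S2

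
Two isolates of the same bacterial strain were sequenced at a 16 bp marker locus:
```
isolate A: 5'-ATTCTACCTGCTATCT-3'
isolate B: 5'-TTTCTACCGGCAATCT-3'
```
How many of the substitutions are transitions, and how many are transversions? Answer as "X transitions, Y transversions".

0 transitions, 3 transversions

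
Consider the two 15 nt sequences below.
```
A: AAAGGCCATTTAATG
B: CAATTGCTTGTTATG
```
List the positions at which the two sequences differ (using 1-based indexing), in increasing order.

1, 4, 5, 6, 8, 10, 12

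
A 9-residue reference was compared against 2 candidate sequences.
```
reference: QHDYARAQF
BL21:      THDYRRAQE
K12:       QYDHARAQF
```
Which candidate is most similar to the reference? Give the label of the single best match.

Hamming distances to reference — BL21: 3; K12: 2.
Smallest is K12 with 2 mismatches.

K12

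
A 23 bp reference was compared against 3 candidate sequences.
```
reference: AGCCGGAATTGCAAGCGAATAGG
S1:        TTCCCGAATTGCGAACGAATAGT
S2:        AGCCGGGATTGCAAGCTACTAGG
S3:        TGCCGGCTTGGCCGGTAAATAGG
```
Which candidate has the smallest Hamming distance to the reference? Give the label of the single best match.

S2

S1 differs at 6 sites; S2 differs at 3 sites; S3 differs at 8 sites. The closest is S2.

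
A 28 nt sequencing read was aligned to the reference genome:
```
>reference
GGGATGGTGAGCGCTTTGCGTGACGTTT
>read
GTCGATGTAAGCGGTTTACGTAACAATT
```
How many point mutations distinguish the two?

11

The sequences differ at positions 2, 3, 4, 5, 6, 9, 14, 18, 22, 25, 26 (1-based) — 11 in total.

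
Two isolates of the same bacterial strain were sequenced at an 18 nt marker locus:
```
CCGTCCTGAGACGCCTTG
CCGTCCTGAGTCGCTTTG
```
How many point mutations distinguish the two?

2

Mismatches (1-based): site 11: A→T; site 15: C→T.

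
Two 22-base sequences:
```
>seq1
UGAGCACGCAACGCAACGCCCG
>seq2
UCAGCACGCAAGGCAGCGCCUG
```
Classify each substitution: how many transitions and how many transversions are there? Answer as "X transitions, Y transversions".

Mismatches (1-based):
position 2: G→C (purine→pyrimidine, transversion)
position 12: C→G (pyrimidine→purine, transversion)
position 16: A→G (purine→purine, transition)
position 21: C→U (pyrimidine→pyrimidine, transition)

2 transitions, 2 transversions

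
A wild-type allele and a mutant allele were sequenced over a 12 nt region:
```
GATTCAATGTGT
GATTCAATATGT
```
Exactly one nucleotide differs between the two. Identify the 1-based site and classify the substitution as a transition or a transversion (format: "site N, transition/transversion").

site 9, transition

Site 9 changes G→A. G is a purine and A is a purine, so this is a transition.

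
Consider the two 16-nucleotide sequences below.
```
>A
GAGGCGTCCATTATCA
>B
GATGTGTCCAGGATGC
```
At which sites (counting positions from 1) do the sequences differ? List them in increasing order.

3, 5, 11, 12, 15, 16

Differences at site 3 (G→T), site 5 (C→T), site 11 (T→G), site 12 (T→G), site 15 (C→G), site 16 (A→C).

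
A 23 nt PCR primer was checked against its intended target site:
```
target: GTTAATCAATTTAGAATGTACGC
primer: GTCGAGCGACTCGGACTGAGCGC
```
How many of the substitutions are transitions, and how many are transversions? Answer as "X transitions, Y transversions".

Mismatches (1-based):
site 3: T→C (pyrimidine→pyrimidine, transition)
site 4: A→G (purine→purine, transition)
site 6: T→G (pyrimidine→purine, transversion)
site 8: A→G (purine→purine, transition)
site 10: T→C (pyrimidine→pyrimidine, transition)
site 12: T→C (pyrimidine→pyrimidine, transition)
site 13: A→G (purine→purine, transition)
site 16: A→C (purine→pyrimidine, transversion)
site 19: T→A (pyrimidine→purine, transversion)
site 20: A→G (purine→purine, transition)

7 transitions, 3 transversions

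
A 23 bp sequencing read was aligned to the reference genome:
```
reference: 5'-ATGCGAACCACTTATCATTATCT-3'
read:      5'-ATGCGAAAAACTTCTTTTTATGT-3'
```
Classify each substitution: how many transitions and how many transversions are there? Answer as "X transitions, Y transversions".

Transitions (purine↔purine or pyrimidine↔pyrimidine): 16 C→T.
Transversions (purine↔pyrimidine): 8 C→A, 9 C→A, 14 A→C, 17 A→T, 22 C→G.

1 transition, 5 transversions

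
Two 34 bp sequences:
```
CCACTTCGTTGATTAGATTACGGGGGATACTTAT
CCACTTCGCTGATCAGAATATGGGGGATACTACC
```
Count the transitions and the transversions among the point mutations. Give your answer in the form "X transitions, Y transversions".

Mismatches (1-based):
site 9: T→C (pyrimidine→pyrimidine, transition)
site 14: T→C (pyrimidine→pyrimidine, transition)
site 18: T→A (pyrimidine→purine, transversion)
site 21: C→T (pyrimidine→pyrimidine, transition)
site 32: T→A (pyrimidine→purine, transversion)
site 33: A→C (purine→pyrimidine, transversion)
site 34: T→C (pyrimidine→pyrimidine, transition)

4 transitions, 3 transversions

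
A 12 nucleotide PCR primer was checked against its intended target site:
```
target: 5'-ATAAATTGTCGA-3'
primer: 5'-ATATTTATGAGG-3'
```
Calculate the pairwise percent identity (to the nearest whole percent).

Mismatches at positions 4, 5, 7, 8, 9, 10, 12 (1-based): 7 of 12.
Identical positions: 5/12 = 41.67% → 42%.

42%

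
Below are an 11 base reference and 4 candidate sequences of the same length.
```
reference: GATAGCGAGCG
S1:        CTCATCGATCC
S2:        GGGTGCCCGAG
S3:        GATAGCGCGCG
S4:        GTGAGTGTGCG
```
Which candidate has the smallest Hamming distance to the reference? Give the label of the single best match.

S3

Hamming distances to reference — S1: 6; S2: 6; S3: 1; S4: 4.
Smallest is S3 with 1 mismatch.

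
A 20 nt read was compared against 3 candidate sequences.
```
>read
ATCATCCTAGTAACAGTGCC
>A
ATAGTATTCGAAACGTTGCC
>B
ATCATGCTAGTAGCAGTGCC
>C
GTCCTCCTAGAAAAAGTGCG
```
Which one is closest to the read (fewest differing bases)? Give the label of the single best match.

B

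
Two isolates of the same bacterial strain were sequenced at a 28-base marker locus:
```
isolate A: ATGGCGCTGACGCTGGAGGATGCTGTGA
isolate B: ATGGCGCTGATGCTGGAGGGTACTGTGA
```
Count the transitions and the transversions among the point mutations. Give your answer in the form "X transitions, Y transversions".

3 transitions, 0 transversions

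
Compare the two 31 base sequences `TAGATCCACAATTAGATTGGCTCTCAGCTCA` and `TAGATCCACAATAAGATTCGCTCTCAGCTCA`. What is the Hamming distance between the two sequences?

2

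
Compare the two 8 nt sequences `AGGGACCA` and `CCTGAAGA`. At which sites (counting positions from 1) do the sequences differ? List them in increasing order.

1, 2, 3, 6, 7

Scanning 1-based: 1: A/C; 2: G/C; 3: G/T; 6: C/A; 7: C/G.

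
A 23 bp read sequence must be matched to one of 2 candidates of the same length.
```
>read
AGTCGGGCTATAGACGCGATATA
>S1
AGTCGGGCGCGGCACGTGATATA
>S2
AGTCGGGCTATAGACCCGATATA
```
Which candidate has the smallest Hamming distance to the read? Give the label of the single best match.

Hamming distances to read — S1: 6; S2: 1.
Smallest is S2 with 1 mismatch.

S2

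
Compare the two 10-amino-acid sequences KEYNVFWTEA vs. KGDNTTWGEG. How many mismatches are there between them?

Comparing position by position, 6 positions differ: 2 (E/G), 3 (Y/D), 5 (V/T), 6 (F/T), 8 (T/G), 10 (A/G).

6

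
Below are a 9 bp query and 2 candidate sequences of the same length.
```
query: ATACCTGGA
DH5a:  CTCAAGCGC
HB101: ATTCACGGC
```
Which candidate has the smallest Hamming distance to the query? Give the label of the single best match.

HB101

DH5a differs at 7 bases; HB101 differs at 4 bases. The closest is HB101.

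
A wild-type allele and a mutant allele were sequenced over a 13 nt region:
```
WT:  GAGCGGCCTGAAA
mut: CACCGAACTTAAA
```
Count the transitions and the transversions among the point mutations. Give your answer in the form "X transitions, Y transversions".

1 transition, 4 transversions

Transitions (purine↔purine or pyrimidine↔pyrimidine): 6 G→A.
Transversions (purine↔pyrimidine): 1 G→C, 3 G→C, 7 C→A, 10 G→T.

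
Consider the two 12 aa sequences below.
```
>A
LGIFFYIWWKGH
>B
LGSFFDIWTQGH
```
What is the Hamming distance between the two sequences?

Comparing position by position, 4 residues differ: 3 (I/S), 6 (Y/D), 9 (W/T), 10 (K/Q).

4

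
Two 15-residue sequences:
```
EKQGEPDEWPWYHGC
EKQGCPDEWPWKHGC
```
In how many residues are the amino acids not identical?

2

Mismatches (1-based): residue 5: E→C; residue 12: Y→K.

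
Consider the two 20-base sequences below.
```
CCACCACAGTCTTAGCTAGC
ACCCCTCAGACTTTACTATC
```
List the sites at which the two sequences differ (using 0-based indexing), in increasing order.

Scanning 0-based: 0: C/A; 2: A/C; 5: A/T; 9: T/A; 13: A/T; 14: G/A; 18: G/T.

0, 2, 5, 9, 13, 14, 18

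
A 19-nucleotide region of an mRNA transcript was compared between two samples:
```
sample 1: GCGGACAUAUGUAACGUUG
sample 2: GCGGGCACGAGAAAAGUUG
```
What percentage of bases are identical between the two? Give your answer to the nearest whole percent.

68%

6 positions differ (5, 8, 9, 10, 12, 15), so 13 of 19 match: 13/19 = 68.42%.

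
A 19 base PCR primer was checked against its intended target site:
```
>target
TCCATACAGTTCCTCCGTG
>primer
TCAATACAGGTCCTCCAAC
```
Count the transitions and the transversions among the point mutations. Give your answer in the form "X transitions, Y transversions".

Transitions (purine↔purine or pyrimidine↔pyrimidine): 17 G→A.
Transversions (purine↔pyrimidine): 3 C→A, 10 T→G, 18 T→A, 19 G→C.

1 transition, 4 transversions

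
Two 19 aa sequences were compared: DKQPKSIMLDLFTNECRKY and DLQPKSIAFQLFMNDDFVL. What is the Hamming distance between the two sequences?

10

The sequences differ at residues 2, 8, 9, 10, 13, 15, 16, 17, 18, 19 (1-based) — 10 in total.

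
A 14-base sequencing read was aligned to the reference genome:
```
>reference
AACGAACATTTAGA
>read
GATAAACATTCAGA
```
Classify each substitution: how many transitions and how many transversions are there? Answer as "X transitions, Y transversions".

4 transitions, 0 transversions

Transitions (purine↔purine or pyrimidine↔pyrimidine): 1 A→G, 3 C→T, 4 G→A, 11 T→C.
Transversions (purine↔pyrimidine): none.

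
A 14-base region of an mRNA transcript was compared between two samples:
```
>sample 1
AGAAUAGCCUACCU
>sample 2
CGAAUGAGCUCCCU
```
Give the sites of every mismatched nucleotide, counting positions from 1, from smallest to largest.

1, 6, 7, 8, 11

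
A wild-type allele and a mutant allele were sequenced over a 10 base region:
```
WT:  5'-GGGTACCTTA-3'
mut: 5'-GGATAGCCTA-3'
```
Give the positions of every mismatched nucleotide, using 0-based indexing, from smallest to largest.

Scanning 0-based: 2: G/A; 5: C/G; 7: T/C.

2, 5, 7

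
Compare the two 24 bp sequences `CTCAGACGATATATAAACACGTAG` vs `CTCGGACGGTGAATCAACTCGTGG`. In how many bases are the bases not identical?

The sequences differ at bases 4, 9, 11, 12, 15, 19, 23 (1-based) — 7 in total.

7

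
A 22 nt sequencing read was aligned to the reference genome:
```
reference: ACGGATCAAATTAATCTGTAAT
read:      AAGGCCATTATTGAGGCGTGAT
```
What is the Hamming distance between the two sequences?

11

The sequences differ at sites 2, 5, 6, 7, 8, 9, 13, 15, 16, 17, 20 (1-based) — 11 in total.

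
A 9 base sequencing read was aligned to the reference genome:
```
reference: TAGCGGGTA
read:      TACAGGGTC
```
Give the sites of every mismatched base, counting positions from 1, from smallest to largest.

Differences at site 3 (G→C), site 4 (C→A), site 9 (A→C).

3, 4, 9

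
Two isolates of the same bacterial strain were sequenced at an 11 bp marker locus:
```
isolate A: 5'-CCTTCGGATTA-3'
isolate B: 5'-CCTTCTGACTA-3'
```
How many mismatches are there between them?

2

Comparing position by position, 2 sites differ: 6 (G/T), 9 (T/C).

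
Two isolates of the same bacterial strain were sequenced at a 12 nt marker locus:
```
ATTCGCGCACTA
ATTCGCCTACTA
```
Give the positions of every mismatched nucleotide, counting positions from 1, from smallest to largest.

Scanning 1-based: 7: G/C; 8: C/T.

7, 8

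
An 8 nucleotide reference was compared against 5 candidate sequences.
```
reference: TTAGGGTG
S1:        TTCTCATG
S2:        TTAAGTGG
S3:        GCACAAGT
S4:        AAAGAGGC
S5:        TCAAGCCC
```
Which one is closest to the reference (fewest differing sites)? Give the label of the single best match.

Hamming distances to reference — S1: 4; S2: 3; S3: 7; S4: 5; S5: 5.
Smallest is S2 with 3 mismatches.

S2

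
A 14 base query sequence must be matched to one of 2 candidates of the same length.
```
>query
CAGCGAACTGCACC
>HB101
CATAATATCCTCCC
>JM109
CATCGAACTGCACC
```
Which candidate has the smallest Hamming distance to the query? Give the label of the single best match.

Hamming distances to query — HB101: 9; JM109: 1.
Smallest is JM109 with 1 mismatch.

JM109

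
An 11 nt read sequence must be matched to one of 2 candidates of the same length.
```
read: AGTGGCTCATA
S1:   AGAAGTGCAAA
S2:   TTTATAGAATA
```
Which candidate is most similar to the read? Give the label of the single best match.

S1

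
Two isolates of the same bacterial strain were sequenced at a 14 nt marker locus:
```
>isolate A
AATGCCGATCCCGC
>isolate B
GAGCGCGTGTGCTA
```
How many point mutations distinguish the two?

10

Comparing position by position, 10 sites differ: 1 (A/G), 3 (T/G), 4 (G/C), 5 (C/G), 8 (A/T), 9 (T/G), 10 (C/T), 11 (C/G), 13 (G/T), 14 (C/A).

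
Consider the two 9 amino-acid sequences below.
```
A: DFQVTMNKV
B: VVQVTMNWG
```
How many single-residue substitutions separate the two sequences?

Mismatches (1-based): residue 1: D→V; residue 2: F→V; residue 8: K→W; residue 9: V→G.

4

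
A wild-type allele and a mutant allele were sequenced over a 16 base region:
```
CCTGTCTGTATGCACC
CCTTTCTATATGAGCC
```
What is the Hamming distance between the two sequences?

Comparing position by position, 4 sites differ: 4 (G/T), 8 (G/A), 13 (C/A), 14 (A/G).

4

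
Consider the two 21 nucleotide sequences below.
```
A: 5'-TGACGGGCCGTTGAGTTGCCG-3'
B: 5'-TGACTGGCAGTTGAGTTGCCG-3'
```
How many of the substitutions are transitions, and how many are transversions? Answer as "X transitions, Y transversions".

0 transitions, 2 transversions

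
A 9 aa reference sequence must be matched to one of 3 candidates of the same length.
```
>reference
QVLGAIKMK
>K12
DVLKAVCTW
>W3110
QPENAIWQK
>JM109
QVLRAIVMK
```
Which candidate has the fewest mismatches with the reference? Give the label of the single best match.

Hamming distances to reference — K12: 6; W3110: 5; JM109: 2.
Smallest is JM109 with 2 mismatches.

JM109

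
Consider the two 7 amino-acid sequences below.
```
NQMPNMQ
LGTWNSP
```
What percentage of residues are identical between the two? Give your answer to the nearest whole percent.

14%

6 positions differ (1, 2, 3, 4, 6, 7), so 1 of 7 match: 1/7 = 14.29%.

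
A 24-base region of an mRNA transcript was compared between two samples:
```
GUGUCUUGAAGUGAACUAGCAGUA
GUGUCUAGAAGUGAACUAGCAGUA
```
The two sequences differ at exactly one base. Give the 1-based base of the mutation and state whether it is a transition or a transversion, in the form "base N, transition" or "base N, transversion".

base 7, transversion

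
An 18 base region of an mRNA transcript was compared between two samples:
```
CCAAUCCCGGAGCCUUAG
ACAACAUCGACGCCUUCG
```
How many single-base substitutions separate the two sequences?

Mismatches (1-based): position 1: C→A; position 5: U→C; position 6: C→A; position 7: C→U; position 10: G→A; position 11: A→C; position 17: A→C.

7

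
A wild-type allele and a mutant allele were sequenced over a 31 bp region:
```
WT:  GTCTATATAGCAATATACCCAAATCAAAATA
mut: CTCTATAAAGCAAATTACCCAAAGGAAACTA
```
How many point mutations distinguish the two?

7

Mismatches (1-based): position 1: G→C; position 8: T→A; position 14: T→A; position 15: A→T; position 24: T→G; position 25: C→G; position 29: A→C.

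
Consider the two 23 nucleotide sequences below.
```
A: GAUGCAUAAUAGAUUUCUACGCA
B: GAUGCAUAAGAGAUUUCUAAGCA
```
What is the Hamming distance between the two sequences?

Comparing position by position, 2 bases differ: 10 (U/G), 20 (C/A).

2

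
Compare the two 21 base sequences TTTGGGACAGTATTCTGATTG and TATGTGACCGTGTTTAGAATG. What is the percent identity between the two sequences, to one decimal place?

66.7%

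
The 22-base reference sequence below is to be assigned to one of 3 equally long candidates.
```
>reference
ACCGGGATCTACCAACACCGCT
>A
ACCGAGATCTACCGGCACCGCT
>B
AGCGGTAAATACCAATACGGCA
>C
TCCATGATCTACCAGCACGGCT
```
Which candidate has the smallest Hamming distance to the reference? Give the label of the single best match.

A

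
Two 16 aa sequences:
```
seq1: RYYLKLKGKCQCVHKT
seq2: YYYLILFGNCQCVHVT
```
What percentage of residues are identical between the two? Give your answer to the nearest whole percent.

69%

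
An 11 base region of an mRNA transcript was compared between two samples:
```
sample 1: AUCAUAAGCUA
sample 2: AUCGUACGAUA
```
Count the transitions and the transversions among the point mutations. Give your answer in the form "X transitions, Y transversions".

Transitions (purine↔purine or pyrimidine↔pyrimidine): 4 A→G.
Transversions (purine↔pyrimidine): 7 A→C, 9 C→A.

1 transition, 2 transversions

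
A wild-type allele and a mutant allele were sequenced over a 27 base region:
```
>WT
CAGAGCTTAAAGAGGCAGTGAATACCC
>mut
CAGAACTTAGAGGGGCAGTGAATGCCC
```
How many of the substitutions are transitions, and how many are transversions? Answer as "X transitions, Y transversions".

4 transitions, 0 transversions

Transitions (purine↔purine or pyrimidine↔pyrimidine): 5 G→A, 10 A→G, 13 A→G, 24 A→G.
Transversions (purine↔pyrimidine): none.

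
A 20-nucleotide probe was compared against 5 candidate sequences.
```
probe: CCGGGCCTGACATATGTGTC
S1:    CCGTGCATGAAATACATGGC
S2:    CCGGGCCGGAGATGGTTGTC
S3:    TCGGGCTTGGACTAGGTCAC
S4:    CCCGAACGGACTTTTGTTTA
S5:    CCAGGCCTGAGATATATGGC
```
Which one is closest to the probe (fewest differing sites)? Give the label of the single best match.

S5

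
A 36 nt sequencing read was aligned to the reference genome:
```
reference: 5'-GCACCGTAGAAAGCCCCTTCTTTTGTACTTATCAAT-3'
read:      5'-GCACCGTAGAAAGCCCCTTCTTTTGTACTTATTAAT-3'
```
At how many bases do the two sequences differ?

1

Comparing position by position, 1 base differs: 33 (C/T).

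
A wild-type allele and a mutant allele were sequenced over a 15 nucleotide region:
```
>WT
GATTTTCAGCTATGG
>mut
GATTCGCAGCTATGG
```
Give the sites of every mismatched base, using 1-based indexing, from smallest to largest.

5, 6

Differences at site 5 (T→C), site 6 (T→G).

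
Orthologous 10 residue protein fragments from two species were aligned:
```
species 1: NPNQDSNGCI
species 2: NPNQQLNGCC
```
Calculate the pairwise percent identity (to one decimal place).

Mismatches at positions 5, 6, 10 (1-based): 3 of 10.
Identical positions: 7/10 = 70% → 70.0%.

70.0%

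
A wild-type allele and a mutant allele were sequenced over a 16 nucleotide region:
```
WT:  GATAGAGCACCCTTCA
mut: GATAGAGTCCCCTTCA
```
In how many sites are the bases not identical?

2

Comparing position by position, 2 sites differ: 8 (C/T), 9 (A/C).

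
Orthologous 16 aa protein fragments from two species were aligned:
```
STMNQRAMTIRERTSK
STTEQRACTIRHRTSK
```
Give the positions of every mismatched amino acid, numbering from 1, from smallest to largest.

3, 4, 8, 12

Differences at position 3 (M→T), position 4 (N→E), position 8 (M→C), position 12 (E→H).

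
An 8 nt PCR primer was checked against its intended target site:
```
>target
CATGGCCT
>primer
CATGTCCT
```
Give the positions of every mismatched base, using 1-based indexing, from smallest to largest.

Scanning 1-based: 5: G/T.

5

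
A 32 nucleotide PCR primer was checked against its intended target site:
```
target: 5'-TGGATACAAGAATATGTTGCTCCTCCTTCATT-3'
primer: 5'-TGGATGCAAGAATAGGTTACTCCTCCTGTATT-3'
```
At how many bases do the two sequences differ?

5

The sequences differ at bases 6, 15, 19, 28, 29 (1-based) — 5 in total.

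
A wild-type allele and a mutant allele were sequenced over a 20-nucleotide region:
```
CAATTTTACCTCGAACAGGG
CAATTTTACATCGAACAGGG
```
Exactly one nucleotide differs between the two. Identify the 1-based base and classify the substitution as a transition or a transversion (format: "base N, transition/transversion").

base 10, transversion

Base 10 changes C→A. C is a pyrimidine and A is a purine, so this is a transversion.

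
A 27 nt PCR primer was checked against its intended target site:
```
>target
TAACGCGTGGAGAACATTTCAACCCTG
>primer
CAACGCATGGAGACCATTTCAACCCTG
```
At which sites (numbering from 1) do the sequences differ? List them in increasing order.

1, 7, 14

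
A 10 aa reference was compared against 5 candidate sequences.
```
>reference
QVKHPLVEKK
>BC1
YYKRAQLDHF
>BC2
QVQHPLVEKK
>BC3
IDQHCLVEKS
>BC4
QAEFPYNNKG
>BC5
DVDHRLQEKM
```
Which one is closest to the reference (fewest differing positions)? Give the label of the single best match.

BC2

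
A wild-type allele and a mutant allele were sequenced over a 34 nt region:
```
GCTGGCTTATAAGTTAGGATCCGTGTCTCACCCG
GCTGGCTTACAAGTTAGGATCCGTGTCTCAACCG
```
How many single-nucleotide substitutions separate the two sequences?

2

The sequences differ at positions 10, 31 (1-based) — 2 in total.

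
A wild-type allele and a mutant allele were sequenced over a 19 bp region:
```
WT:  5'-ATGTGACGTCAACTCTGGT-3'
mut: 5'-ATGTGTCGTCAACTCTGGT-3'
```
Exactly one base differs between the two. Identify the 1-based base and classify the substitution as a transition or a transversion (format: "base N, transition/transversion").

Base 6 changes A→T. A is a purine and T is a pyrimidine, so this is a transversion.

base 6, transversion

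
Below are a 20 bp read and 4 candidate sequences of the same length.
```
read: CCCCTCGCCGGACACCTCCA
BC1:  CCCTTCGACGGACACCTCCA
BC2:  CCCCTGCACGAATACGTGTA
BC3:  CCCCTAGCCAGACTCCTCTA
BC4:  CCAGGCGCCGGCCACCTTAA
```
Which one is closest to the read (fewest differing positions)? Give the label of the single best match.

BC1 differs at 2 positions; BC2 differs at 8 positions; BC3 differs at 4 positions; BC4 differs at 6 positions. The closest is BC1.

BC1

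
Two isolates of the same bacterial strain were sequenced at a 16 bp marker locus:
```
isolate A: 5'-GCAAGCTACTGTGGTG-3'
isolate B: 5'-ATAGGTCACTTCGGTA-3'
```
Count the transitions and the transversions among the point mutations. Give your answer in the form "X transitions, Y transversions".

7 transitions, 1 transversion

Transitions (purine↔purine or pyrimidine↔pyrimidine): 1 G→A, 2 C→T, 4 A→G, 6 C→T, 7 T→C, 12 T→C, 16 G→A.
Transversions (purine↔pyrimidine): 11 G→T.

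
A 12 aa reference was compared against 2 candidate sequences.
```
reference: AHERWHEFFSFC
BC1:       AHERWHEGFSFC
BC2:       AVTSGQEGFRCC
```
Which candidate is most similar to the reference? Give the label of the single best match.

Hamming distances to reference — BC1: 1; BC2: 8.
Smallest is BC1 with 1 mismatch.

BC1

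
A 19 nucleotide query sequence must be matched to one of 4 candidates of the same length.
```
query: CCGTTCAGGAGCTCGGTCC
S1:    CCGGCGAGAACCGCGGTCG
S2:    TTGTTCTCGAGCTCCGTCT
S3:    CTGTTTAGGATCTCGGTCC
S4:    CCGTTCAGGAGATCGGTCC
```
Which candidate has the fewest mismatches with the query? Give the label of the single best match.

S4

Hamming distances to query — S1: 7; S2: 6; S3: 3; S4: 1.
Smallest is S4 with 1 mismatch.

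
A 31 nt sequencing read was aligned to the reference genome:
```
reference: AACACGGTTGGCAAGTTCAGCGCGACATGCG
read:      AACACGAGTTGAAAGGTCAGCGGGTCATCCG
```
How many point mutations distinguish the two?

8

Comparing position by position, 8 positions differ: 7 (G/A), 8 (T/G), 10 (G/T), 12 (C/A), 16 (T/G), 23 (C/G), 25 (A/T), 29 (G/C).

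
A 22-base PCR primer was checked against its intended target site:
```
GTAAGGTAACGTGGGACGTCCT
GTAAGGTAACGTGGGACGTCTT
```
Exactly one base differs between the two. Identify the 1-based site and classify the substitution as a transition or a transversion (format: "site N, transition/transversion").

site 21, transition

The sequences differ only at site 21: C→T (pyrimidine→pyrimidine), a transition.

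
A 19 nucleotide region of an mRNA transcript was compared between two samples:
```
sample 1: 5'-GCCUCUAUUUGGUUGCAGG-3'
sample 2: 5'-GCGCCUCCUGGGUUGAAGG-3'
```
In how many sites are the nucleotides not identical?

Comparing position by position, 6 sites differ: 3 (C/G), 4 (U/C), 7 (A/C), 8 (U/C), 10 (U/G), 16 (C/A).

6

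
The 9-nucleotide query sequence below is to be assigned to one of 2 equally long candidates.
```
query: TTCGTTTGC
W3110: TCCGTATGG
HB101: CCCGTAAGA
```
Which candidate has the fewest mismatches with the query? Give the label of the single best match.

W3110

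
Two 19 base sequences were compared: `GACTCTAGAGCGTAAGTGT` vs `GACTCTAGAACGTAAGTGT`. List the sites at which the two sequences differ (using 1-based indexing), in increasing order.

Scanning 1-based: 10: G/A.

10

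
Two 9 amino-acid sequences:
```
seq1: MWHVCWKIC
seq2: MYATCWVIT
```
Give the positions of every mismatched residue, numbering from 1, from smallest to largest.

Differences at position 2 (W→Y), position 3 (H→A), position 4 (V→T), position 7 (K→V), position 9 (C→T).

2, 3, 4, 7, 9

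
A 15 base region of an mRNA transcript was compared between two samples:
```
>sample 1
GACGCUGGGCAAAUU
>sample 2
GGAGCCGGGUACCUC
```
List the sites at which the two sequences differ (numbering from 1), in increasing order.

2, 3, 6, 10, 12, 13, 15

Differences at site 2 (A→G), site 3 (C→A), site 6 (U→C), site 10 (C→U), site 12 (A→C), site 13 (A→C), site 15 (U→C).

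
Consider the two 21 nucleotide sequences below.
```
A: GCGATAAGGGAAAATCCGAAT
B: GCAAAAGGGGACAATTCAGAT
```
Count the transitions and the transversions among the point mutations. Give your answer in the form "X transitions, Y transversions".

Mismatches (1-based):
site 3: G→A (purine→purine, transition)
site 5: T→A (pyrimidine→purine, transversion)
site 7: A→G (purine→purine, transition)
site 12: A→C (purine→pyrimidine, transversion)
site 16: C→T (pyrimidine→pyrimidine, transition)
site 18: G→A (purine→purine, transition)
site 19: A→G (purine→purine, transition)

5 transitions, 2 transversions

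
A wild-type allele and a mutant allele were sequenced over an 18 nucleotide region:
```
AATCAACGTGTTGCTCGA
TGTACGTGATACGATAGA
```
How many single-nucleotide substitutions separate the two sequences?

12

Comparing position by position, 12 sites differ: 1 (A/T), 2 (A/G), 4 (C/A), 5 (A/C), 6 (A/G), 7 (C/T), 9 (T/A), 10 (G/T), 11 (T/A), 12 (T/C), 14 (C/A), 16 (C/A).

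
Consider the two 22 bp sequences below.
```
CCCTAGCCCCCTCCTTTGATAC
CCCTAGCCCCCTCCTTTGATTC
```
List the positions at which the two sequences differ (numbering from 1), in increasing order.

21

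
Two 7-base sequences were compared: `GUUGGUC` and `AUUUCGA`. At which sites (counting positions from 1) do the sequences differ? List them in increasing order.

1, 4, 5, 6, 7

Scanning 1-based: 1: G/A; 4: G/U; 5: G/C; 6: U/G; 7: C/A.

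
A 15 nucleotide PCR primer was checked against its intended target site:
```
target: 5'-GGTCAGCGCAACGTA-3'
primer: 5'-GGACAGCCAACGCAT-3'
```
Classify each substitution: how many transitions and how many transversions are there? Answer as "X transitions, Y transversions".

Mismatches (1-based):
base 3: T→A (pyrimidine→purine, transversion)
base 8: G→C (purine→pyrimidine, transversion)
base 9: C→A (pyrimidine→purine, transversion)
base 11: A→C (purine→pyrimidine, transversion)
base 12: C→G (pyrimidine→purine, transversion)
base 13: G→C (purine→pyrimidine, transversion)
base 14: T→A (pyrimidine→purine, transversion)
base 15: A→T (purine→pyrimidine, transversion)

0 transitions, 8 transversions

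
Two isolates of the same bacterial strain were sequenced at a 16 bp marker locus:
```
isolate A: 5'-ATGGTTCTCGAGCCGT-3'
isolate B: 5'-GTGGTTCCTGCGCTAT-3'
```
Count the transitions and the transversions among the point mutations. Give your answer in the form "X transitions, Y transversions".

5 transitions, 1 transversion

Mismatches (1-based):
site 1: A→G (purine→purine, transition)
site 8: T→C (pyrimidine→pyrimidine, transition)
site 9: C→T (pyrimidine→pyrimidine, transition)
site 11: A→C (purine→pyrimidine, transversion)
site 14: C→T (pyrimidine→pyrimidine, transition)
site 15: G→A (purine→purine, transition)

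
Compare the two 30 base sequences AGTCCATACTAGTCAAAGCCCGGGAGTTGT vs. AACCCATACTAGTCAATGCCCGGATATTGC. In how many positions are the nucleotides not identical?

7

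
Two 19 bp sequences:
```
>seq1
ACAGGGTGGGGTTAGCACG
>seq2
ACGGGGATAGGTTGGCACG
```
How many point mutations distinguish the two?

Mismatches (1-based): base 3: A→G; base 7: T→A; base 8: G→T; base 9: G→A; base 14: A→G.

5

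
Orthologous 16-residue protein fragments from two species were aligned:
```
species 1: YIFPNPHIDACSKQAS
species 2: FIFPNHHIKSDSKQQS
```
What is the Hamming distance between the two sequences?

6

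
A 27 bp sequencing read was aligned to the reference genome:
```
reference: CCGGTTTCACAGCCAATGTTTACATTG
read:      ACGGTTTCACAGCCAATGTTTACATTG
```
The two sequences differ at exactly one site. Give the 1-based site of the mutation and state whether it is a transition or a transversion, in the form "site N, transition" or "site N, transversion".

site 1, transversion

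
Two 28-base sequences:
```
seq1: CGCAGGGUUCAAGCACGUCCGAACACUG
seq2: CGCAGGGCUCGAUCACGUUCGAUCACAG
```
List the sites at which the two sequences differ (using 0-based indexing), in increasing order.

Differences at site 7 (U→C), site 10 (A→G), site 12 (G→U), site 18 (C→U), site 22 (A→U), site 26 (U→A).

7, 10, 12, 18, 22, 26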